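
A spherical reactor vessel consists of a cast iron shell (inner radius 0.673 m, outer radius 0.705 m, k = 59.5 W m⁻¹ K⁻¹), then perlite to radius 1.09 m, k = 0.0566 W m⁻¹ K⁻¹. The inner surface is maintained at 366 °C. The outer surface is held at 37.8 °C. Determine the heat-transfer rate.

Series thermal resistances, inner to outer:
  R_cast iron = (1/0.673 − 1/0.705)/(4πk) = 0.06744/(4π·59.5) = 9.020×10^-5 K/W
  R_perlite = (1/0.705 − 1/1.09)/(4πk) = 0.5010/(4π·0.0566) = 0.7044 K/W
ΣR = 9.020×10^-5 + 0.7044 = 0.7045 K/W
Q = ΔT/ΣR = (366 °C − 37.8 °C)/0.7045 = 466 W

Q = 466 W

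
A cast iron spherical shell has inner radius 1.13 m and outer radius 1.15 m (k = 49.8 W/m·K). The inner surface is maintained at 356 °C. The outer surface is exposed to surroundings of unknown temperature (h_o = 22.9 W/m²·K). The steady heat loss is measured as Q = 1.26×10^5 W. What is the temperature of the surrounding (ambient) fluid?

Sum the resistances:
  R_cast iron = (1/1.13 − 1/1.15)/(4πk) = 0.01539/(4π·49.8) = 2.459×10^-5 K/W
  R_conv,out = 1/(4πr²h) = 1/(4π·1.15²·22.9) = 0.002628 K/W
ΣR = 0.002652 K/W
ΔT = Q·ΣR = 1.26×10^5 × 0.002652 = 334.2 K
Heat flows outward, so T_out = T_in − ΔT = 356 − 334.2 = 21.8 °C

T_out = 21.8 °C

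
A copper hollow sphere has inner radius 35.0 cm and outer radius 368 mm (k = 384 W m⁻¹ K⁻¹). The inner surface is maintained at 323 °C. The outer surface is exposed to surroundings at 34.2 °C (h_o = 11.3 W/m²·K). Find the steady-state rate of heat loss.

Series thermal resistances, inner to outer:
  R_copper = (1/0.350 − 1/0.368)/(4πk) = 0.1398/(4π·384) = 2.896×10^-5 K/W
  R_conv,out = 1/(4πr²h) = 1/(4π·0.368²·11.3) = 0.05200 K/W
ΣR = 2.896×10^-5 + 0.05200 = 0.05203 K/W
Q = ΔT/ΣR = (323 °C − 34.2 °C)/0.05203 = 5550 W

Q = 5.55 kW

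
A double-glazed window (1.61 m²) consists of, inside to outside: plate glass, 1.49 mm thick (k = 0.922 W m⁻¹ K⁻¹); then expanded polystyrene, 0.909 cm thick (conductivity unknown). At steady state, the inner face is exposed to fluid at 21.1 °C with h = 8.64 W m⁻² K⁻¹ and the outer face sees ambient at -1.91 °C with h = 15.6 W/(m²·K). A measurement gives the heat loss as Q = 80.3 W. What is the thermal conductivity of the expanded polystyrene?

k = 0.0325 W/m·K

ΣR = ΔT/Q = |21.1 − -1.91|/80.3 = 0.2866 K/W
Known resistances:
  R_conv,in = 1/(hA) = 1/(8.64·1.61) = 0.07189 K/W
  R_plate glass = L/(kA) = 0.00149/(0.922·1.61) = 0.001004 K/W
  R_conv,out = 1/(hA) = 1/(15.6·1.61) = 0.03982 K/W
R_expanded polystyrene = ΣR − ΣR_known = 0.2866 − 0.1127 = 0.1739 K/W
L/(kA) = 0.1739 ⇒ k = 0.00909/(0.1739·1.61) = 0.0325 W/m·K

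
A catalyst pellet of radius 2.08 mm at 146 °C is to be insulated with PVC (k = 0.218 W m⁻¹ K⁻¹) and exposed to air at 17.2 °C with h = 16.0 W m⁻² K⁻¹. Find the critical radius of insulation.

For a sphere, r_cr = 2k_ins/h = 2·0.218/16.0 = 0.0272 m = 2.73 cm

r_cr = 2.73 cm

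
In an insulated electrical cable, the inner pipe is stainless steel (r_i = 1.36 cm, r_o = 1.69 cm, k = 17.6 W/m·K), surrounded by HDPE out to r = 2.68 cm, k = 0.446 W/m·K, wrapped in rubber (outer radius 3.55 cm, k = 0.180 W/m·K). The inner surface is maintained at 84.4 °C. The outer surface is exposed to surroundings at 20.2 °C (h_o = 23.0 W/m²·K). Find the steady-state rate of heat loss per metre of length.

Resistance network (inner→outer):
  R'_stainless steel = ln(0.0169/0.0136)/(2πk) = 0.2172/(2π·17.6) = 0.001965 m·K/W
  R'_HDPE = ln(0.0268/0.0169)/(2πk) = 0.4611/(2π·0.446) = 0.1645 m·K/W
  R'_rubber = ln(0.0355/0.0268)/(2πk) = 0.2811/(2π·0.180) = 0.2486 m·K/W
  R'_conv,out = 1/(2πr h) = 1/(2π·0.0355·23.0) = 0.1949 m·K/W
ΣR = 0.001965 + 0.1645 + 0.2486 + 0.1949 = 0.6100 m·K/W
Q' = ΔT/ΣR = (84.4 °C − 20.2 °C)/0.6100 = 105 W/m

Q' = 105 W/m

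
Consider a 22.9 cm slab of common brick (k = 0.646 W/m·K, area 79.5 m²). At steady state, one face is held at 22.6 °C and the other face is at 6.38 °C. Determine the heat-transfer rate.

Q = 3640 W

Q = kA·ΔT/L = 0.646 × 79.5 × |22.6 °C − 6.38 °C| / 0.229 = 3640 W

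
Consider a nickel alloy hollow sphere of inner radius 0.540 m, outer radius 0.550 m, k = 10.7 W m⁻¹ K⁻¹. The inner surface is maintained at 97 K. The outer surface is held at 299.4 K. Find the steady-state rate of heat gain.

Q = 8.08×10^5 W

Q = 4πk·ΔT/(1/r₁ − 1/r₂) = 4π × 10.7 × 202.4 / (1/0.540 − 1/0.550) = 8.08×10^5 W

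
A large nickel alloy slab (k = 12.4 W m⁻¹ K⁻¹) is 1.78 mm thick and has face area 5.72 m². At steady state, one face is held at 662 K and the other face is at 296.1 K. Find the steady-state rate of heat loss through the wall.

Q = kA·ΔT/L = 12.4 × 5.72 × |662 K − 296.1 K| / 0.00178 = 1.46×10^7 W

Q = 1.46×10^7 W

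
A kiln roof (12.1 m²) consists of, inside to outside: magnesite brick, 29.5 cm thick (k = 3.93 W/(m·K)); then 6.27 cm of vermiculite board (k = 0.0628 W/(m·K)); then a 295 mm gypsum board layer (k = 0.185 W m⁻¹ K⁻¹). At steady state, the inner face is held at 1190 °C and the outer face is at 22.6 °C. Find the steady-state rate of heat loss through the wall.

Resistance network (inner→outer):
  R_magnesite brick = L/(kA) = 0.295/(3.93·12.1) = 0.006204 K/W
  R_vermiculite board = L/(kA) = 0.0627/(0.0628·12.1) = 0.08251 K/W
  R_gypsum board = L/(kA) = 0.295/(0.185·12.1) = 0.1318 K/W
ΣR = 0.006204 + 0.08251 + 0.1318 = 0.2205 K/W
Q = ΔT/ΣR = (1190 °C − 22.6 °C)/0.2205 = 5290 W

Q = 5.29 kW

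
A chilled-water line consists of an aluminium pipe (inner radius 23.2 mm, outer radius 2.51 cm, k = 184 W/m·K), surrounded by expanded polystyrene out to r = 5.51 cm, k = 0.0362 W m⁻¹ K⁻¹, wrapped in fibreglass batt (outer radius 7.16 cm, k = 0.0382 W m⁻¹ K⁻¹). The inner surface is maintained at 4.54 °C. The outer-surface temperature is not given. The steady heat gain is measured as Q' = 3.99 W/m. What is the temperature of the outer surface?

T_out = 22.7 °C

Series resistances:
  R'_aluminium = ln(0.0251/0.0232)/(2πk) = 0.07872/(2π·184) = 6.809×10^-5 m·K/W
  R'_expanded polystyrene = ln(0.0551/0.0251)/(2πk) = 0.7863/(2π·0.0362) = 3.457 m·K/W
  R'_fibreglass batt = ln(0.0716/0.0551)/(2πk) = 0.2619/(2π·0.0382) = 1.091 m·K/W
ΣR = 4.548 m·K/W
ΔT = Q'·ΣR = 3.99 × 4.548 = 18.15 K
Heat flows inward, so T_out = T_in + ΔT = 4.54 + 18.15 = 22.7 °C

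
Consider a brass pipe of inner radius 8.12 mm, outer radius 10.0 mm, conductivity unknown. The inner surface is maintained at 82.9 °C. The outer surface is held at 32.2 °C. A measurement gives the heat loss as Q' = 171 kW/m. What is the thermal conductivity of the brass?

ΣR = ΔT/Q' = |82.9 − 32.2|/1.71×10^5 = 2.965×10^-4 m·K/W
ln(r₂/r₁)/(2πk) = 2.965×10^-4 ⇒ k = 0.2083/(2π·2.965×10^-4) = 112 W/m·K

k = 112 W/m·K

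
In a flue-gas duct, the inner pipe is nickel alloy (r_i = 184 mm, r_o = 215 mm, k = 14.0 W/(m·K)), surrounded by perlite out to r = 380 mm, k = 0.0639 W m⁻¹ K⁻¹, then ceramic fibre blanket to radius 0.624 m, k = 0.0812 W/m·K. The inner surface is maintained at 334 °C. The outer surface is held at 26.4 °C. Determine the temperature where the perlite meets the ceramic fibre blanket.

T = 151 °C

Resistance network (inner→outer):
  R'_nickel alloy = ln(0.215/0.184)/(2πk) = 0.1557/(2π·14.0) = 0.001770 m·K/W
  R'_perlite = ln(0.380/0.215)/(2πk) = 0.5695/(2π·0.0639) = 1.419 m·K/W
  R'_ceramic fibre blanket = ln(0.624/0.380)/(2πk) = 0.4960/(2π·0.0812) = 0.9721 m·K/W
ΣR = 0.001770 + 1.419 + 0.9721 = 2.393 m·K/W
Q' = ΔT/ΣR = (334 °C − 26.4 °C)/2.393 = 128.5 W/m
From the inner boundary to the perlite/ceramic fibre blanket interface, ΣR_partial = 1.421 m·K/W.
T_interface = T_in − Q'·ΣR_partial = 334 °C − (128.5)(1.421) = 151 °C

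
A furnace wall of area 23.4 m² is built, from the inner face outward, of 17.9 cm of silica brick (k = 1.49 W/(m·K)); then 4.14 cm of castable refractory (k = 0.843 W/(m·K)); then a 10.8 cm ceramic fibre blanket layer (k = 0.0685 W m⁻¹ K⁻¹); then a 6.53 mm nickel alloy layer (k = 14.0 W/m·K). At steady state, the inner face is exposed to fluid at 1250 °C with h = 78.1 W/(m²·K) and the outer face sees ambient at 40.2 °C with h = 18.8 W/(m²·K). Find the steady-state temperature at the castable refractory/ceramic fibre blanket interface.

Resistance network (inner→outer):
  R_conv,in = 1/(hA) = 1/(78.1·23.4) = 5.472×10^-4 K/W
  R_silica brick = L/(kA) = 0.179/(1.49·23.4) = 0.005134 K/W
  R_castable refractory = L/(kA) = 0.0414/(0.843·23.4) = 0.002099 K/W
  R_ceramic fibre blanket = L/(kA) = 0.108/(0.0685·23.4) = 0.06738 K/W
  R_nickel alloy = L/(kA) = 0.00653/(14.0·23.4) = 1.993×10^-5 K/W
  R_conv,out = 1/(hA) = 1/(18.8·23.4) = 0.002273 K/W
ΣR = 5.472×10^-4 + 0.005134 + 0.002099 + 0.06738 + 1.993×10^-5 + 0.002273 = 0.07745 K/W
Q = ΔT/ΣR = (1250 °C − 40.2 °C)/0.07745 = 15620 W
From the inner boundary to the castable refractory/ceramic fibre blanket interface, ΣR_partial = 0.007780 K/W.
T_interface = T_in − Q·ΣR_partial = 1250 °C − (15620)(0.007780) = 1128 °C

T = 1128 °C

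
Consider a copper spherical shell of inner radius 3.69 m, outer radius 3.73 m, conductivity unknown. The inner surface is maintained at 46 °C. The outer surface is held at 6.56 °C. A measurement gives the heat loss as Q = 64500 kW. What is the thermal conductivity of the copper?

ΣR = ΔT/Q = |46 − 6.56|/6.45×10^7 = 6.115×10^-7 K/W
(1/r₁−1/r₂)/(4πk) = 6.115×10^-7 ⇒ k = 0.002906/(4π·6.115×10^-7) = 378 W/m·K

k = 378 W/m·K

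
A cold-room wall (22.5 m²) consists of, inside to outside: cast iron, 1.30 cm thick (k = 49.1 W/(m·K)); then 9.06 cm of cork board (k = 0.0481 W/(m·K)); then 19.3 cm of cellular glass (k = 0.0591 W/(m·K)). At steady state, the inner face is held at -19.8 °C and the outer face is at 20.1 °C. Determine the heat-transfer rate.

Resistance network (inner→outer):
  R_cast iron = L/(kA) = 0.0130/(49.1·22.5) = 1.177×10^-5 K/W
  R_cork board = L/(kA) = 0.0906/(0.0481·22.5) = 0.08371 K/W
  R_cellular glass = L/(kA) = 0.193/(0.0591·22.5) = 0.1451 K/W
ΣR = 1.177×10^-5 + 0.08371 + 0.1451 = 0.2288 K/W
Q = ΔT/ΣR = (-19.8 °C − 20.1 °C)/0.2288 = -174 W
(Negative Q ⇒ heat flows inward; heat gain = 174 W.)

Q = 174 W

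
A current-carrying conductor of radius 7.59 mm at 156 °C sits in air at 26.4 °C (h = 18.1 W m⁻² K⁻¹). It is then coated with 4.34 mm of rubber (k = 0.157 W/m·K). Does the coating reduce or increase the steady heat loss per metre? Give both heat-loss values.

Critical radius for a cylinder: r_cr = k/h = 0.00867 m = 0.867 cm.
Outer radius after coating: r₂ = 0.00759 + 0.00434 = 0.01193 m.
r₁ < r_cr < r₂: heat loss rises to a maximum at r_cr then falls. Whether the coating helps depends on whether Q(r₂) has dropped back below Q(r₁).
Bare: R = 1/(2πr₁h) = 1.159 m·K/W; Q = 129.6/1.159 = 112 W/m.
Coated: R = R_cond + R_conv = 1.195 m·K/W; Q = 129.6/1.195 = 108 W/m.

reduces: 112 → 108 W/m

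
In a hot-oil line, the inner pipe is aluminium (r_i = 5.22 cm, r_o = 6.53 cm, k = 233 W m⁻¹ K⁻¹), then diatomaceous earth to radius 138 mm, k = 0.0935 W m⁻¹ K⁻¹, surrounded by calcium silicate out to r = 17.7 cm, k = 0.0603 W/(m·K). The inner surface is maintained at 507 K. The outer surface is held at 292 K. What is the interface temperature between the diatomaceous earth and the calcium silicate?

Resistance network (inner→outer):
  R'_aluminium = ln(0.0653/0.0522)/(2πk) = 0.2239/(2π·233) = 1.529×10^-4 m·K/W
  R'_diatomaceous earth = ln(0.138/0.0653)/(2πk) = 0.7483/(2π·0.0935) = 1.274 m·K/W
  R'_calcium silicate = ln(0.177/0.138)/(2πk) = 0.2489/(2π·0.0603) = 0.6569 m·K/W
ΣR = 1.529×10^-4 + 1.274 + 0.6569 = 1.931 m·K/W
Q' = ΔT/ΣR = (507 K − 292 K)/1.931 = 111.3 W/m
From the inner boundary to the diatomaceous earth/calcium silicate interface, ΣR_partial = 1.274 m·K/W.
T_interface = T_in − Q'·ΣR_partial = 507 K − (111.3)(1.274) = 365.2 K

T = 365.2 K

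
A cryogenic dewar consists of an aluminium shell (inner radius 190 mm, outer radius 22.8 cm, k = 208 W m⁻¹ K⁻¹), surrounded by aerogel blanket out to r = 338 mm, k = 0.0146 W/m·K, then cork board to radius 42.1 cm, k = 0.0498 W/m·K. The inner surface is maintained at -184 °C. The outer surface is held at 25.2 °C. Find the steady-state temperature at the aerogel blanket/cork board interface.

T = 2.8 °C

Treat each layer as a resistance in series:
  R_aluminium = (1/0.190 − 1/0.228)/(4πk) = 0.8772/(4π·208) = 3.356×10^-4 K/W
  R_aerogel blanket = (1/0.228 − 1/0.338)/(4πk) = 1.427/(4π·0.0146) = 7.780 K/W
  R_cork board = (1/0.338 − 1/0.421)/(4πk) = 0.5833/(4π·0.0498) = 0.9321 K/W
ΣR = 3.356×10^-4 + 7.780 + 0.9321 = 8.712 K/W
Q = ΔT/ΣR = (-184 °C − 25.2 °C)/8.712 = -24.01 W
From the inner boundary to the aerogel blanket/cork board interface, ΣR_partial = 7.780 K/W.
T_interface = T_in − Q·ΣR_partial = -184 °C − (-24.01)(7.780) = 2.8 °C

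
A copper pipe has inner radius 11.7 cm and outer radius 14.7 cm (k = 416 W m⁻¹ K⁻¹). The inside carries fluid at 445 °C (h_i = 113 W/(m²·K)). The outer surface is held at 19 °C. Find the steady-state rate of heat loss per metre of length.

Q' = 35.1 kW/m

Resistance network (inner→outer):
  R'_conv,in = 1/(2πr h) = 1/(2π·0.117·113) = 0.01204 m·K/W
  R'_copper = ln(0.147/0.117)/(2πk) = 0.2283/(2π·416) = 8.733×10^-5 m·K/W
ΣR = 0.01204 + 8.733×10^-5 = 0.01213 m·K/W
Q' = ΔT/ΣR = (445 °C − 19 °C)/0.01213 = 35100 W/m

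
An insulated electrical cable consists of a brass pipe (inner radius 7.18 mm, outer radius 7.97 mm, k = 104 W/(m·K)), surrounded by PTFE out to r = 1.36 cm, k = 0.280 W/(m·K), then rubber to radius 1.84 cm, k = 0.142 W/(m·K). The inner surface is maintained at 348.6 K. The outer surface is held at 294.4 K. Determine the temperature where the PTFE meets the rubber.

T = 323.0 K

Series thermal resistances, inner to outer:
  R'_brass = ln(0.00797/0.00718)/(2πk) = 0.1044/(2π·104) = 1.597×10^-4 m·K/W
  R'_PTFE = ln(0.0136/0.00797)/(2πk) = 0.5344/(2π·0.280) = 0.3038 m·K/W
  R'_rubber = ln(0.0184/0.0136)/(2πk) = 0.3023/(2π·0.142) = 0.3388 m·K/W
ΣR = 1.597×10^-4 + 0.3038 + 0.3388 = 0.6428 m·K/W
Q' = ΔT/ΣR = (348.6 K − 294.4 K)/0.6428 = 84.32 W/m
From the inner boundary to the PTFE/rubber interface, ΣR_partial = 0.3040 m·K/W.
T_interface = T_in − Q'·ΣR_partial = 348.6 K − (84.32)(0.3040) = 323.0 K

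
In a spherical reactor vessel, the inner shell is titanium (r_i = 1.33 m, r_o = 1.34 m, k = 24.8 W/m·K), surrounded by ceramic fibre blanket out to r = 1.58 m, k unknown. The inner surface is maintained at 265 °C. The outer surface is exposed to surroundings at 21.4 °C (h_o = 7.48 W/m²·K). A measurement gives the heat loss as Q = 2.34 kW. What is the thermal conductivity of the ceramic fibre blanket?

ΣR = ΔT/Q = |265 − 21.4|/2340 = 0.1041 K/W
Known resistances:
  R_titanium = (1/1.33 − 1/1.34)/(4πk) = 0.005611/(4π·24.8) = 1.800×10^-5 K/W
  R_conv,out = 1/(4πr²h) = 1/(4π·1.58²·7.48) = 0.004262 K/W
R_ceramic fibre blanket = ΣR − ΣR_known = 0.1041 − 0.004280 = 0.09982 K/W
(1/r₁−1/r₂)/(4πk) = 0.09982 ⇒ k = 0.1134/(4π·0.09982) = 0.0904 W/m·K

k = 0.0904 W/m·K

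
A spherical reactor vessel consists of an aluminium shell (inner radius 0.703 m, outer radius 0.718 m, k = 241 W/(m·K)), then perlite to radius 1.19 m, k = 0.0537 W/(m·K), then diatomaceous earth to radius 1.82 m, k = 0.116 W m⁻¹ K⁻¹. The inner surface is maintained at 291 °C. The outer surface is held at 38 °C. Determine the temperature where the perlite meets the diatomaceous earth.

Treat each layer as a resistance in series:
  R_aluminium = (1/0.703 − 1/0.718)/(4πk) = 0.02972/(4π·241) = 9.813×10^-6 K/W
  R_perlite = (1/0.718 − 1/1.19)/(4πk) = 0.5524/(4π·0.0537) = 0.8186 K/W
  R_diatomaceous earth = (1/1.19 − 1/1.82)/(4πk) = 0.2909/(4π·0.116) = 0.1996 K/W
ΣR = 9.813×10^-6 + 0.8186 + 0.1996 = 1.018 K/W
Q = ΔT/ΣR = (291 °C − 38 °C)/1.018 = 248.5 W
From the inner boundary to the perlite/diatomaceous earth interface, ΣR_partial = 0.8186 K/W.
T_interface = T_in − Q·ΣR_partial = 291 °C − (248.5)(0.8186) = 87.6 °C

T = 87.6 °C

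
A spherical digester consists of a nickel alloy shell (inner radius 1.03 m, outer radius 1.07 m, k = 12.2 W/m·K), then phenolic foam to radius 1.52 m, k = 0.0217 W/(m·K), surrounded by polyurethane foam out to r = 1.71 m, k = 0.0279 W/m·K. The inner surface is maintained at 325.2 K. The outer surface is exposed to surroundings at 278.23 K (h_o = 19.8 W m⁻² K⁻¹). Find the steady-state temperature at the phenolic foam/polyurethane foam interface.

T = 286.3 K

Series thermal resistances, inner to outer:
  R_nickel alloy = (1/1.03 − 1/1.07)/(4πk) = 0.03629/(4π·12.2) = 2.367×10^-4 K/W
  R_phenolic foam = (1/1.07 − 1/1.52)/(4πk) = 0.2767/(4π·0.0217) = 1.015 K/W
  R_polyurethane foam = (1/1.52 − 1/1.71)/(4πk) = 0.07310/(4π·0.0279) = 0.2085 K/W
  R_conv,out = 1/(4πr²h) = 1/(4π·1.71²·19.8) = 0.001374 K/W
ΣR = 2.367×10^-4 + 1.015 + 0.2085 + 0.001374 = 1.225 K/W
Q = ΔT/ΣR = (325.2 K − 278.23 K)/1.225 = 38.34 W
From the inner boundary to the phenolic foam/polyurethane foam interface, ΣR_partial = 1.015 K/W.
T_interface = T_in − Q·ΣR_partial = 325.2 K − (38.34)(1.015) = 286.3 K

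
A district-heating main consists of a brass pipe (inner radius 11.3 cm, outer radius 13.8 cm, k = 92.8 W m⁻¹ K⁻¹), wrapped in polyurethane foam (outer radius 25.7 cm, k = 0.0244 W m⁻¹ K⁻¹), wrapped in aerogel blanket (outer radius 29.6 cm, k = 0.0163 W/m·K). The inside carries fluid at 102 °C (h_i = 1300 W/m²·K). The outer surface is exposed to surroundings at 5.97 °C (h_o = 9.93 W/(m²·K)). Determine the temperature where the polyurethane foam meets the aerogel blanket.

T = 31.0 °C

Treat each layer as a resistance in series:
  R'_conv,in = 1/(2πr h) = 1/(2π·0.113·1300) = 0.001083 m·K/W
  R'_brass = ln(0.138/0.113)/(2πk) = 0.1999/(2π·92.8) = 3.428×10^-4 m·K/W
  R'_polyurethane foam = ln(0.257/0.138)/(2πk) = 0.6218/(2π·0.0244) = 4.056 m·K/W
  R'_aerogel blanket = ln(0.296/0.257)/(2πk) = 0.1413/(2π·0.0163) = 1.380 m·K/W
  R'_conv,out = 1/(2πr h) = 1/(2π·0.296·9.93) = 0.05415 m·K/W
ΣR = 0.001083 + 3.428×10^-4 + 4.056 + 1.380 + 0.05415 = 5.492 m·K/W
Q' = ΔT/ΣR = (102 °C − 5.97 °C)/5.492 = 17.49 W/m
From the inner boundary to the polyurethane foam/aerogel blanket interface, ΣR_partial = 4.057 m·K/W.
T_interface = T_in − Q'·ΣR_partial = 102 °C − (17.49)(4.057) = 31.0 °C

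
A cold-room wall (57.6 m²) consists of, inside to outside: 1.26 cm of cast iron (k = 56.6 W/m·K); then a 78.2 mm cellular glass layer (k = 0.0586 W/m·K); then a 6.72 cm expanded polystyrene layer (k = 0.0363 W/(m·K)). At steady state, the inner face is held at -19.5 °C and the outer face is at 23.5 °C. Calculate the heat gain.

Series thermal resistances, inner to outer:
  R_cast iron = L/(kA) = 0.0126/(56.6·57.6) = 3.865×10^-6 K/W
  R_cellular glass = L/(kA) = 0.0782/(0.0586·57.6) = 0.02317 K/W
  R_expanded polystyrene = L/(kA) = 0.0672/(0.0363·57.6) = 0.03214 K/W
ΣR = 3.865×10^-6 + 0.02317 + 0.03214 = 0.05531 K/W
Q = ΔT/ΣR = (-19.5 °C − 23.5 °C)/0.05531 = -777 W
(Negative Q ⇒ heat flows inward; heat gain = 777 W.)

Q = 777 W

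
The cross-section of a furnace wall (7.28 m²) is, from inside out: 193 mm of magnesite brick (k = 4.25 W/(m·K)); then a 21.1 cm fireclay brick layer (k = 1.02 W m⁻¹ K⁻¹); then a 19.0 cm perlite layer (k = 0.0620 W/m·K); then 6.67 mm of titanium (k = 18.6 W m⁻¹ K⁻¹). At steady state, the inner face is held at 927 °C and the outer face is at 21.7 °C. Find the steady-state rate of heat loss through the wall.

Q = 1990 W

Treat each layer as a resistance in series:
  R_magnesite brick = L/(kA) = 0.193/(4.25·7.28) = 0.006238 K/W
  R_fireclay brick = L/(kA) = 0.211/(1.02·7.28) = 0.02842 K/W
  R_perlite = L/(kA) = 0.190/(0.0620·7.28) = 0.4210 K/W
  R_titanium = L/(kA) = 0.00667/(18.6·7.28) = 4.926×10^-5 K/W
ΣR = 0.006238 + 0.02842 + 0.4210 + 4.926×10^-5 = 0.4557 K/W
Q = ΔT/ΣR = (927 °C − 21.7 °C)/0.4557 = 1990 W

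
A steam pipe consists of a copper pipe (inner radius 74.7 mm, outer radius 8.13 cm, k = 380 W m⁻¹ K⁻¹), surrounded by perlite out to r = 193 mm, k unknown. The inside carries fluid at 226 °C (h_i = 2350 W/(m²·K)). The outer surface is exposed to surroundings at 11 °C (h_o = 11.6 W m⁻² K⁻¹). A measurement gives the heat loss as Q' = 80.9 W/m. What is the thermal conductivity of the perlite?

ΣR = ΔT/Q' = |226 − 11|/80.9 = 2.658 m·K/W
Known resistances:
  R'_conv,in = 1/(2πr h) = 1/(2π·0.0747·2350) = 9.066×10^-4 m·K/W
  R'_copper = ln(0.0813/0.0747)/(2πk) = 0.08467/(2π·380) = 3.546×10^-5 m·K/W
  R'_conv,out = 1/(2πr h) = 1/(2π·0.193·11.6) = 0.07109 m·K/W
R_perlite = ΣR − ΣR_known = 2.658 − 0.07203 = 2.586 m·K/W
ln(r₂/r₁)/(2πk) = 2.586 ⇒ k = 0.8645/(2π·2.586) = 0.0532 W/m·K

k = 0.0532 W/m·K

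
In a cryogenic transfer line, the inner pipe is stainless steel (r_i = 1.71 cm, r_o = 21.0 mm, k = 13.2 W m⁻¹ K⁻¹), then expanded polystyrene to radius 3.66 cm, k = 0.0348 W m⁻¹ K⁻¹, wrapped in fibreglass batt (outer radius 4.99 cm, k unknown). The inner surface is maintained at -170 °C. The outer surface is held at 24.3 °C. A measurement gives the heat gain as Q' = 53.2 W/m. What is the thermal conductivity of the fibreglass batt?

ΣR = ΔT/Q' = |-170 − 24.3|/53.2 = 3.652 m·K/W
Known resistances:
  R'_stainless steel = ln(0.0210/0.0171)/(2πk) = 0.2054/(2π·13.2) = 0.002477 m·K/W
  R'_expanded polystyrene = ln(0.0366/0.0210)/(2πk) = 0.5555/(2π·0.0348) = 2.541 m·K/W
R_fibreglass batt = ΣR − ΣR_known = 3.652 − 2.543 = 1.109 m·K/W
ln(r₂/r₁)/(2πk) = 1.109 ⇒ k = 0.3100/(2π·1.109) = 0.0445 W/m·K

k = 0.0445 W/m·K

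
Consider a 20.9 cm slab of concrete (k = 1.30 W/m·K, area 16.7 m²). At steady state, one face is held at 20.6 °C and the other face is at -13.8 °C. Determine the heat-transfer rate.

Q = 3.57 kW

Q = kA·ΔT/L = 1.30 × 16.7 × |20.6 °C − -13.8 °C| / 0.209 = 3570 W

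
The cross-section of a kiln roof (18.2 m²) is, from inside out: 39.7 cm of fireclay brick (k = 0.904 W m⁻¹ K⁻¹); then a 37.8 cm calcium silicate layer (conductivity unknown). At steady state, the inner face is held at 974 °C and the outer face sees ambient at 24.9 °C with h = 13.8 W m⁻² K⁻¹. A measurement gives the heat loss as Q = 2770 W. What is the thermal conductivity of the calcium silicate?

k = 0.0660 W/m·K

ΣR = ΔT/Q = |974 − 24.9|/2770 = 0.3426 K/W
Known resistances:
  R_fireclay brick = L/(kA) = 0.397/(0.904·18.2) = 0.02413 K/W
  R_conv,out = 1/(hA) = 1/(13.8·18.2) = 0.003982 K/W
R_calcium silicate = ΣR − ΣR_known = 0.3426 − 0.02811 = 0.3145 K/W
L/(kA) = 0.3145 ⇒ k = 0.378/(0.3145·18.2) = 0.0660 W/m·K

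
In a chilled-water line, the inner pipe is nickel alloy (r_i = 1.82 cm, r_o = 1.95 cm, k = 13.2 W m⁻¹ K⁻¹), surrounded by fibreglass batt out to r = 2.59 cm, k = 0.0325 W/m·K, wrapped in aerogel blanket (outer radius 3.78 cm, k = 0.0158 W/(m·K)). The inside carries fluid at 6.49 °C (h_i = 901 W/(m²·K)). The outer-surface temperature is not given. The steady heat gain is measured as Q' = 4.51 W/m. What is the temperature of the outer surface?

Sum the resistances:
  R'_conv,in = 1/(2πr h) = 1/(2π·0.0182·901) = 0.009706 m·K/W
  R'_nickel alloy = ln(0.0195/0.0182)/(2πk) = 0.06899/(2π·13.2) = 8.319×10^-4 m·K/W
  R'_fibreglass batt = ln(0.0259/0.0195)/(2πk) = 0.2838/(2π·0.0325) = 1.390 m·K/W
  R'_aerogel blanket = ln(0.0378/0.0259)/(2πk) = 0.3781/(2π·0.0158) = 3.808 m·K/W
ΣR = 5.209 m·K/W
ΔT = Q'·ΣR = 4.51 × 5.209 = 23.49 K
Heat flows inward, so T_out = T_in + ΔT = 6.49 + 23.49 = 30.0 °C

T_out = 30.0 °C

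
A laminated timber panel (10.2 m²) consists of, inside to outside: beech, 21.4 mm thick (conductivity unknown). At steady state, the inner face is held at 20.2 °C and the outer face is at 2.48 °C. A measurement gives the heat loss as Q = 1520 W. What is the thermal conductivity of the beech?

k = 0.180 W/m·K

ΣR = ΔT/Q = |20.2 − 2.48|/1520 = 0.01166 K/W
L/(kA) = 0.01166 ⇒ k = 0.0214/(0.01166·10.2) = 0.180 W/m·K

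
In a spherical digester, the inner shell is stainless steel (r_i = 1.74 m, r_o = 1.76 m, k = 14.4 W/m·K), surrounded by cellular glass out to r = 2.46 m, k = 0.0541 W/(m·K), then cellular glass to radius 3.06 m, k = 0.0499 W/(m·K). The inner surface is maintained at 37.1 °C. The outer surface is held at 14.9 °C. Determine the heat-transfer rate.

Resistance network (inner→outer):
  R_stainless steel = (1/1.74 − 1/1.76)/(4πk) = 0.006531/(4π·14.4) = 3.609×10^-5 K/W
  R_cellular glass = (1/1.76 − 1/2.46)/(4πk) = 0.1617/(4π·0.0541) = 0.2378 K/W
  R_cellular glass = (1/2.46 − 1/3.06)/(4πk) = 0.07971/(4π·0.0499) = 0.1271 K/W
ΣR = 3.609×10^-5 + 0.2378 + 0.1271 = 0.3649 K/W
Q = ΔT/ΣR = (37.1 °C − 14.9 °C)/0.3649 = 60.8 W

Q = 60.8 W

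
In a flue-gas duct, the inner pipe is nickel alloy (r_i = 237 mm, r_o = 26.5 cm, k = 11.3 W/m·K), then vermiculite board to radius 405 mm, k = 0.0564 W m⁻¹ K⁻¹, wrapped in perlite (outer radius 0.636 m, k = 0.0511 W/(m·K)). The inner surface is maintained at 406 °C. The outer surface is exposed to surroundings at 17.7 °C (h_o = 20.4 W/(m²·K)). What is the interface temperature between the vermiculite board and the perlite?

T = 228 °C

Series thermal resistances, inner to outer:
  R'_nickel alloy = ln(0.265/0.237)/(2πk) = 0.1117/(2π·11.3) = 0.001573 m·K/W
  R'_vermiculite board = ln(0.405/0.265)/(2πk) = 0.4242/(2π·0.0564) = 1.197 m·K/W
  R'_perlite = ln(0.636/0.405)/(2πk) = 0.4513/(2π·0.0511) = 1.406 m·K/W
  R'_conv,out = 1/(2πr h) = 1/(2π·0.636·20.4) = 0.01227 m·K/W
ΣR = 0.001573 + 1.197 + 1.406 + 0.01227 = 2.617 m·K/W
Q' = ΔT/ΣR = (406 °C − 17.7 °C)/2.617 = 148.4 W/m
From the inner boundary to the vermiculite board/perlite interface, ΣR_partial = 1.199 m·K/W.
T_interface = T_in − Q'·ΣR_partial = 406 °C − (148.4)(1.199) = 228 °C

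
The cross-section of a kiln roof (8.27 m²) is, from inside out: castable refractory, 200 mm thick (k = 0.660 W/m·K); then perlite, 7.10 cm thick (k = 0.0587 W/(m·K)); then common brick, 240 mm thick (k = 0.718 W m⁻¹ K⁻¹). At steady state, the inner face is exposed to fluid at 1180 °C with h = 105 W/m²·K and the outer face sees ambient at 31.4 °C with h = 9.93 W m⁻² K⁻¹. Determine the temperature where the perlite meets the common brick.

Resistance network (inner→outer):
  R_conv,in = 1/(hA) = 1/(105·8.27) = 0.001152 K/W
  R_castable refractory = L/(kA) = 0.200/(0.660·8.27) = 0.03664 K/W
  R_perlite = L/(kA) = 0.0710/(0.0587·8.27) = 0.1463 K/W
  R_common brick = L/(kA) = 0.240/(0.718·8.27) = 0.04042 K/W
  R_conv,out = 1/(hA) = 1/(9.93·8.27) = 0.01218 K/W
ΣR = 0.001152 + 0.03664 + 0.1463 + 0.04042 + 0.01218 = 0.2367 K/W
Q = ΔT/ΣR = (1180 °C − 31.4 °C)/0.2367 = 4853 W
From the inner boundary to the perlite/common brick interface, ΣR_partial = 0.1841 K/W.
T_interface = T_in − Q·ΣR_partial = 1180 °C − (4853)(0.1841) = 287 °C

T = 287 °C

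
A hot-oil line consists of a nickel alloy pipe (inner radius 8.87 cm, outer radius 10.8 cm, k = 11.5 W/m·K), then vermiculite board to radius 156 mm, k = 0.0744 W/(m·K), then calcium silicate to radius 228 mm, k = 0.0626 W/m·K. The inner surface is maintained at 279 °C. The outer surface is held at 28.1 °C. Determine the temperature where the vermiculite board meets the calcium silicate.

T = 166 °C

Resistance network (inner→outer):
  R'_nickel alloy = ln(0.108/0.0887)/(2πk) = 0.1969/(2π·11.5) = 0.002725 m·K/W
  R'_vermiculite board = ln(0.156/0.108)/(2πk) = 0.3677/(2π·0.0744) = 0.7866 m·K/W
  R'_calcium silicate = ln(0.228/0.156)/(2πk) = 0.3795/(2π·0.0626) = 0.9648 m·K/W
ΣR = 0.002725 + 0.7866 + 0.9648 = 1.754 m·K/W
Q' = ΔT/ΣR = (279 °C − 28.1 °C)/1.754 = 143.0 W/m
From the inner boundary to the vermiculite board/calcium silicate interface, ΣR_partial = 0.7893 m·K/W.
T_interface = T_in − Q'·ΣR_partial = 279 °C − (143.0)(0.7893) = 166 °C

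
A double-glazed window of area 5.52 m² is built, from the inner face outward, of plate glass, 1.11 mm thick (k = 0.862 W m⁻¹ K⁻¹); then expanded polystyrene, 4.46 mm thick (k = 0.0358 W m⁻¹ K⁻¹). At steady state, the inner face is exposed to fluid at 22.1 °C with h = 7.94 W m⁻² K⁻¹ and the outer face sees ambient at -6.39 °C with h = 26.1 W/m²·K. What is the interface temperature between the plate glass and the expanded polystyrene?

Treat each layer as a resistance in series:
  R_conv,in = 1/(hA) = 1/(7.94·5.52) = 0.02282 K/W
  R_plate glass = L/(kA) = 0.00111/(0.862·5.52) = 2.333×10^-4 K/W
  R_expanded polystyrene = L/(kA) = 0.00446/(0.0358·5.52) = 0.02257 K/W
  R_conv,out = 1/(hA) = 1/(26.1·5.52) = 0.006941 K/W
ΣR = 0.02282 + 2.333×10^-4 + 0.02257 + 0.006941 = 0.05256 K/W
Q = ΔT/ΣR = (22.1 °C − -6.39 °C)/0.05256 = 542.0 W
From the inner boundary to the plate glass/expanded polystyrene interface, ΣR_partial = 0.02305 K/W.
T_interface = T_in − Q·ΣR_partial = 22.1 °C − (542.0)(0.02305) = 9.61 °C

T = 9.61 °C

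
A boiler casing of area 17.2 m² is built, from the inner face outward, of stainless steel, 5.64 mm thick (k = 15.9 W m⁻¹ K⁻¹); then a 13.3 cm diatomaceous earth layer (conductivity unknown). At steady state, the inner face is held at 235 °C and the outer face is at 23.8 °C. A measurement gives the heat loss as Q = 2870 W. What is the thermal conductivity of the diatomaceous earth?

ΣR = ΔT/Q = |235 − 23.8|/2870 = 0.07359 K/W
Known resistances:
  R_stainless steel = L/(kA) = 0.00564/(15.9·17.2) = 2.062×10^-5 K/W
R_diatomaceous earth = ΣR − ΣR_known = 0.07359 − 2.062×10^-5 = 0.07357 K/W
L/(kA) = 0.07357 ⇒ k = 0.133/(0.07357·17.2) = 0.105 W/m·K

k = 0.105 W/m·K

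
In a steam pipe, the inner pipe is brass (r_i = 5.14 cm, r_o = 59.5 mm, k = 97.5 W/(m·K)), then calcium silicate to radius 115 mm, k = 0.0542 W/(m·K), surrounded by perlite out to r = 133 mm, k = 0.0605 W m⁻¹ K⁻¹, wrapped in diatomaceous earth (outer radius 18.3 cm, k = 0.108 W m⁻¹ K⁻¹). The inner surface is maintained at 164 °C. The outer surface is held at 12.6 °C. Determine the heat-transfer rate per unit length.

Q' = 54.3 W/m

Treat each layer as a resistance in series:
  R'_brass = ln(0.0595/0.0514)/(2πk) = 0.1463/(2π·97.5) = 2.389×10^-4 m·K/W
  R'_calcium silicate = ln(0.115/0.0595)/(2πk) = 0.6590/(2π·0.0542) = 1.935 m·K/W
  R'_perlite = ln(0.133/0.115)/(2πk) = 0.1454/(2π·0.0605) = 0.3825 m·K/W
  R'_diatomaceous earth = ln(0.183/0.133)/(2πk) = 0.3191/(2π·0.108) = 0.4703 m·K/W
ΣR = 2.389×10^-4 + 1.935 + 0.3825 + 0.4703 = 2.788 m·K/W
Q' = ΔT/ΣR = (164 °C − 12.6 °C)/2.788 = 54.3 W/m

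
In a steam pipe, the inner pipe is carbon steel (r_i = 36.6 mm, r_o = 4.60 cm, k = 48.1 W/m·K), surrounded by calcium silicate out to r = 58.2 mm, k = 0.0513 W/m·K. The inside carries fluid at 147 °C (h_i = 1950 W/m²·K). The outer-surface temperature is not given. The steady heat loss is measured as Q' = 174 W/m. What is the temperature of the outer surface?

T_out = 19.5 °C

Series resistances:
  R'_conv,in = 1/(2πr h) = 1/(2π·0.0366·1950) = 0.002230 m·K/W
  R'_carbon steel = ln(0.0460/0.0366)/(2πk) = 0.2286/(2π·48.1) = 7.564×10^-4 m·K/W
  R'_calcium silicate = ln(0.0582/0.0460)/(2πk) = 0.2352/(2π·0.0513) = 0.7298 m·K/W
ΣR = 0.7328 m·K/W
ΔT = Q'·ΣR = 174 × 0.7328 = 127.5 K
Heat flows outward, so T_out = T_in − ΔT = 147 − 127.5 = 19.5 °C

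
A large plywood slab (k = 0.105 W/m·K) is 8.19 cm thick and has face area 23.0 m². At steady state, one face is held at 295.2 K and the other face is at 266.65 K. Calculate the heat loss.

Q = kA·ΔT/L = 0.105 × 23.0 × |295.2 K − 266.65 K| / 0.0819 = 842 W

Q = 842 W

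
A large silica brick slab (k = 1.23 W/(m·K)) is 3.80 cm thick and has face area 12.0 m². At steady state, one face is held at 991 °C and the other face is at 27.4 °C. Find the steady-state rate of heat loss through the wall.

Q = 374 kW

Q = kA·ΔT/L = 1.23 × 12.0 × |991 °C − 27.4 °C| / 0.0380 = 3.74×10^5 W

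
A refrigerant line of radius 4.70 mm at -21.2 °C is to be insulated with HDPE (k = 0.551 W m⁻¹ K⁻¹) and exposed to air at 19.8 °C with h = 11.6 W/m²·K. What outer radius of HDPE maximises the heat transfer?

r_cr = 4.75 cm

For a cylinder, r_cr = k_ins/h = 0.551/11.6 = 0.0475 m = 4.75 cm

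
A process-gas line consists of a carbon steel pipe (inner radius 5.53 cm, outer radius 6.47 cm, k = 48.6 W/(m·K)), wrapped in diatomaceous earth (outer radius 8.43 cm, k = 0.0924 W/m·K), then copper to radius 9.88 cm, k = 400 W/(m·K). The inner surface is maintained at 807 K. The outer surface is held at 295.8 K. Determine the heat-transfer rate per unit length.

Q' = 1120 W/m

Treat each layer as a resistance in series:
  R'_carbon steel = ln(0.0647/0.0553)/(2πk) = 0.1570/(2π·48.6) = 5.141×10^-4 m·K/W
  R'_diatomaceous earth = ln(0.0843/0.0647)/(2πk) = 0.2646/(2π·0.0924) = 0.4558 m·K/W
  R'_copper = ln(0.0988/0.0843)/(2πk) = 0.1587/(2π·400) = 6.315×10^-5 m·K/W
ΣR = 5.141×10^-4 + 0.4558 + 6.315×10^-5 = 0.4564 m·K/W
Q' = ΔT/ΣR = (807 K − 295.8 K)/0.4564 = 1120 W/m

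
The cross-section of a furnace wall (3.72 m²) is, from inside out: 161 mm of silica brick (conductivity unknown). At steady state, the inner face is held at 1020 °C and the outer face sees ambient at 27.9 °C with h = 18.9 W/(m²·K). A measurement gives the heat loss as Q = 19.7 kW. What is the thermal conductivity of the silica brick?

k = 1.20 W/m·K

ΣR = ΔT/Q = |1020 − 27.9|/19700 = 0.05036 K/W
Known resistances:
  R_conv,out = 1/(hA) = 1/(18.9·3.72) = 0.01422 K/W
R_silica brick = ΣR − ΣR_known = 0.05036 − 0.01422 = 0.03614 K/W
L/(kA) = 0.03614 ⇒ k = 0.161/(0.03614·3.72) = 1.20 W/m·K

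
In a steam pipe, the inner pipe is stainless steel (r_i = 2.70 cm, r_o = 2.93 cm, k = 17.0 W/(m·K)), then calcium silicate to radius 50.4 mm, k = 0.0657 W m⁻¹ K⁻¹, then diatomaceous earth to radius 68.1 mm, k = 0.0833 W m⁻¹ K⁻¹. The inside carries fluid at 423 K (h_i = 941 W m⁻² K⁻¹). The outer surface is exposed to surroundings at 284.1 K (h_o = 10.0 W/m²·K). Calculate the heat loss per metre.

Q' = 65.2 W/m

Treat each layer as a resistance in series:
  R'_conv,in = 1/(2πr h) = 1/(2π·0.0270·941) = 0.006264 m·K/W
  R'_stainless steel = ln(0.0293/0.0270)/(2πk) = 0.08175/(2π·17.0) = 7.654×10^-4 m·K/W
  R'_calcium silicate = ln(0.0504/0.0293)/(2πk) = 0.5424/(2π·0.0657) = 1.314 m·K/W
  R'_diatomaceous earth = ln(0.0681/0.0504)/(2πk) = 0.3010/(2π·0.0833) = 0.5751 m·K/W
  R'_conv,out = 1/(2πr h) = 1/(2π·0.0681·10.0) = 0.2337 m·K/W
ΣR = 0.006264 + 7.654×10^-4 + 1.314 + 0.5751 + 0.2337 = 2.130 m·K/W
Q' = ΔT/ΣR = (423 K − 284.1 K)/2.130 = 65.2 W/m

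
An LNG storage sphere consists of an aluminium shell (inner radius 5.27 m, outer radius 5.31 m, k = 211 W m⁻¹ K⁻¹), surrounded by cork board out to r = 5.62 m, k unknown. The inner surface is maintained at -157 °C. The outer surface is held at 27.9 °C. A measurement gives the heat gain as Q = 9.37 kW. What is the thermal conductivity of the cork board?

k = 0.0419 W/m·K

ΣR = ΔT/Q = |-157 − 27.9|/9370 = 0.01973 K/W
Known resistances:
  R_aluminium = (1/5.27 − 1/5.31)/(4πk) = 0.001429/(4π·211) = 5.391×10^-7 K/W
R_cork board = ΣR − ΣR_known = 0.01973 − 5.391×10^-7 = 0.01973 K/W
(1/r₁−1/r₂)/(4πk) = 0.01973 ⇒ k = 0.01039/(4π·0.01973) = 0.0419 W/m·K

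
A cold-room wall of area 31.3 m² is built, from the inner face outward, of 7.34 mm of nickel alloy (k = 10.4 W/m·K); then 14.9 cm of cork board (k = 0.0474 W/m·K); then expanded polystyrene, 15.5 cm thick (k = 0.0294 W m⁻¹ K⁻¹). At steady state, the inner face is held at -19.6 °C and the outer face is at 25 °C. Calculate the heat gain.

Resistance network (inner→outer):
  R_nickel alloy = L/(kA) = 0.00734/(10.4·31.3) = 2.255×10^-5 K/W
  R_cork board = L/(kA) = 0.149/(0.0474·31.3) = 0.1004 K/W
  R_expanded polystyrene = L/(kA) = 0.155/(0.0294·31.3) = 0.1684 K/W
ΣR = 2.255×10^-5 + 0.1004 + 0.1684 = 0.2688 K/W
Q = ΔT/ΣR = (-19.6 °C − 25 °C)/0.2688 = -166 W
(Negative Q ⇒ heat flows inward; heat gain = 166 W.)

Q = 166 W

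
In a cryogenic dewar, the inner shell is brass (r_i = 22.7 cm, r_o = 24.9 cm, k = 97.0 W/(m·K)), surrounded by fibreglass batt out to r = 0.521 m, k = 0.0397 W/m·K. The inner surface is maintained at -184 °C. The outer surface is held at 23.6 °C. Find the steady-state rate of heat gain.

Q = 49.4 W

Series thermal resistances, inner to outer:
  R_brass = (1/0.227 − 1/0.249)/(4πk) = 0.3892/(4π·97.0) = 3.193×10^-4 K/W
  R_fibreglass batt = (1/0.249 − 1/0.521)/(4πk) = 2.097/(4π·0.0397) = 4.203 K/W
ΣR = 3.193×10^-4 + 4.203 = 4.203 K/W
Q = ΔT/ΣR = (-184 °C − 23.6 °C)/4.203 = -49.4 W
(Negative Q ⇒ heat flows inward; heat gain = 49.4 W.)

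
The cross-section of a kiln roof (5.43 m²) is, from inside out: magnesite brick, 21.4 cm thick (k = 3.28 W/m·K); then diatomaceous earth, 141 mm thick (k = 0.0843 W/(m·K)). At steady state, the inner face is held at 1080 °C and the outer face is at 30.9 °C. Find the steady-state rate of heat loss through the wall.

Q = 3.28 kW

Treat each layer as a resistance in series:
  R_magnesite brick = L/(kA) = 0.214/(3.28·5.43) = 0.01202 K/W
  R_diatomaceous earth = L/(kA) = 0.141/(0.0843·5.43) = 0.3080 K/W
ΣR = 0.01202 + 0.3080 = 0.3200 K/W
Q = ΔT/ΣR = (1080 °C − 30.9 °C)/0.3200 = 3280 W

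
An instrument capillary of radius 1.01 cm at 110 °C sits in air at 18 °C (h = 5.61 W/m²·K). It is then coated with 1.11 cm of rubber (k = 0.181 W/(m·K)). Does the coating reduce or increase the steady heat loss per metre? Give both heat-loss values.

increases: 32.8 → 46.2 W/m

Critical radius for a cylinder: r_cr = k/h = 0.0323 m = 3.23 cm.
Outer radius after coating: r₂ = 0.0101 + 0.0111 = 0.0212 m.
Since r₁ < r_cr and r₂ ≤ r_cr, the coating moves toward the maximum at r_cr — heat loss rises.
Bare: R = 1/(2πr₁h) = 2.809 m·K/W; Q = 92/2.809 = 32.8 W/m.
Coated: R = R_cond + R_conv = 1.990 m·K/W; Q = 92/1.990 = 46.2 W/m.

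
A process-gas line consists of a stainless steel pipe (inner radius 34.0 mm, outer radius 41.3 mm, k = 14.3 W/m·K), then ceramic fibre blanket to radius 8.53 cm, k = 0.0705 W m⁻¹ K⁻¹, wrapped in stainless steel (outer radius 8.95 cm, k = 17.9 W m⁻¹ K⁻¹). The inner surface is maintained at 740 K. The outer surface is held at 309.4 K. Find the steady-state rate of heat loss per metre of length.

Q' = 263 W/m

Series thermal resistances, inner to outer:
  R'_stainless steel = ln(0.0413/0.0340)/(2πk) = 0.1945/(2π·14.3) = 0.002165 m·K/W
  R'_ceramic fibre blanket = ln(0.0853/0.0413)/(2πk) = 0.7253/(2π·0.0705) = 1.637 m·K/W
  R'_stainless steel = ln(0.0895/0.0853)/(2πk) = 0.04806/(2π·17.9) = 4.274×10^-4 m·K/W
ΣR = 0.002165 + 1.637 + 4.274×10^-4 = 1.640 m·K/W
Q' = ΔT/ΣR = (740 K − 309.4 K)/1.640 = 263 W/m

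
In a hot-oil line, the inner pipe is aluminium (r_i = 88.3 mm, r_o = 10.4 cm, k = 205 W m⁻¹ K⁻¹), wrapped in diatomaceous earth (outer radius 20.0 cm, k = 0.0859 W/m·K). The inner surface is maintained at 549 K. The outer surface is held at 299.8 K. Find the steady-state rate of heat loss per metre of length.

Q' = 206 W/m

Treat each layer as a resistance in series:
  R'_aluminium = ln(0.104/0.0883)/(2πk) = 0.1637/(2π·205) = 1.271×10^-4 m·K/W
  R'_diatomaceous earth = ln(0.200/0.104)/(2πk) = 0.6539/(2π·0.0859) = 1.212 m·K/W
ΣR = 1.271×10^-4 + 1.212 = 1.212 m·K/W
Q' = ΔT/ΣR = (549 K − 299.8 K)/1.212 = 206 W/m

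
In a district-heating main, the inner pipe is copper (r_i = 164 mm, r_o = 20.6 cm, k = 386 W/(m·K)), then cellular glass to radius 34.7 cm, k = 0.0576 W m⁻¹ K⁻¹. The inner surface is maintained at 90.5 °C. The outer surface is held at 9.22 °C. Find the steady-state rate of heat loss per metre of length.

Treat each layer as a resistance in series:
  R'_copper = ln(0.206/0.164)/(2πk) = 0.2280/(2π·386) = 9.401×10^-5 m·K/W
  R'_cellular glass = ln(0.347/0.206)/(2πk) = 0.5214/(2π·0.0576) = 1.441 m·K/W
ΣR = 9.401×10^-5 + 1.441 = 1.441 m·K/W
Q' = ΔT/ΣR = (90.5 °C − 9.22 °C)/1.441 = 56.4 W/m

Q' = 56.4 W/m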